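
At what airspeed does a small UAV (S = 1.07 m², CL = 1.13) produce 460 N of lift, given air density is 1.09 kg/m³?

v = 26.4 m/s

L = ½ρv²S·CL ⇒ v = √(2L/(ρ·S·CL))
v = √(2 × 460 / (1.09 × 1.07 × 1.13)) = √698.1 = 26.4 m/s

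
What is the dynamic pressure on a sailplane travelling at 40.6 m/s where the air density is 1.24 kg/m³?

q = 1020 Pa

q = ½ρv² = ½ × 1.24 × 40.6² = 1020 Pa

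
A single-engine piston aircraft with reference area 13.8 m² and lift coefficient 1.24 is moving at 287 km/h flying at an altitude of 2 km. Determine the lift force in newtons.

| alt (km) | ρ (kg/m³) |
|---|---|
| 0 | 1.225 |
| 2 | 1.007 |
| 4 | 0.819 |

At 2 km, from the table: ρ = 1.007 kg/m³.
Convert speed: v = 287 km/h ÷ 3.6 = 79.72 m/s.
L = ½ρv²S·CL = ½ × 1.007 × 79.72² × 13.8 × 1.24 = 54800 N ≈ 54.8 kN

L = 54800 N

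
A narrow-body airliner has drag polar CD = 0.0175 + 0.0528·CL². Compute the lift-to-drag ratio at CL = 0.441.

CD = 0.0175 + 0.0528 × 0.441² = 0.02777
L/D = CL/CD = 0.441 / 0.02777 = 15.9

L/D = 15.9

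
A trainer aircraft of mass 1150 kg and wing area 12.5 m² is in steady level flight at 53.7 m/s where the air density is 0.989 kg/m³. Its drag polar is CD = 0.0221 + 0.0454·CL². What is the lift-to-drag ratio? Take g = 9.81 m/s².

Weight W = mg = 1150 × 9.81 = 11282 N; in level flight L = W.
q = ½ρv² = ½ × 0.989 × 53.7² = 1426 Pa.
Required CL = L/(qS) = 11282/(1426·12.5) = 0.6329.
CD = 0.0221 + 0.0454 × 0.6329² = 0.04029.
L/D = CL/CD = 0.6329 / 0.04029 = 15.7

L/D = 15.7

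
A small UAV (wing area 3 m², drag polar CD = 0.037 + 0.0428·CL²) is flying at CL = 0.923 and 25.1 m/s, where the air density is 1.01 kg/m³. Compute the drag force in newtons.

D = 70.1 N

CD = 0.037 + 0.0428 × 0.923² = 0.07346
D = ½ρv²S·CD = ½ × 1.01 × 25.1² × 3 × 0.07346 = 70.1 N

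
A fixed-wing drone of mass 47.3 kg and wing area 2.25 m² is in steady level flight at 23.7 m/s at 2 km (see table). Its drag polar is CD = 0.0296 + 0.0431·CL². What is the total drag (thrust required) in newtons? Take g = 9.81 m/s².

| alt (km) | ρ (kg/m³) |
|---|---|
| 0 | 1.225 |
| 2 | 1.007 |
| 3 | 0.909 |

At 2 km, from the table: ρ = 1.007 kg/m³.
In steady level flight, lift balances weight: W = mg = 47.3 × 9.81 = 464.01 N.
Dynamic pressure q = 0.5 × 1.007 × 23.7² = 282.8 Pa.
CL = 2W/(ρv²S) = 2×464.01/(1.007×23.7²×2.25) = 0.7292.
CD = 0.0296 + 0.0431 × 0.7292² = 0.05252.
D = q·S·CD = 282.8 × 2.25 × 0.05252 = 33.42 N

D = 33.4 N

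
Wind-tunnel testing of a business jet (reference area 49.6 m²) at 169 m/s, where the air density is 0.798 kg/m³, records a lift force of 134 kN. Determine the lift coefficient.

From L = ½ρv²S·CL, rearranging gives CL = 2L/(ρv²S).
CL = 2 × 1.34×10^5 / (0.798 × 169² × 49.6) = 0.237

CL = 0.237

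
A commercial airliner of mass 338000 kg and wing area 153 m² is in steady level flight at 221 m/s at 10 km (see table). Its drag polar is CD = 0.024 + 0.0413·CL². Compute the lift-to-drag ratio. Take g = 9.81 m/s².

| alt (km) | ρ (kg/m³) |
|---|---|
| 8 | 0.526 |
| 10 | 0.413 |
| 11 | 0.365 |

L/D = 10

At 10 km, from the table: ρ = 0.413 kg/m³.
In steady level flight, lift balances weight: W = mg = 338000 × 9.81 = 3.3158×10^6 N.
Dynamic pressure q = 0.5 × 0.413 × 221² = 10090 Pa.
Required CL = L/(qS) = 3.3158×10^6/(10090·153) = 2.149.
CD = 0.024 + 0.0413 × 2.149² = 0.2147.
L/D = CL/CD = 2.149 / 0.2147 = 10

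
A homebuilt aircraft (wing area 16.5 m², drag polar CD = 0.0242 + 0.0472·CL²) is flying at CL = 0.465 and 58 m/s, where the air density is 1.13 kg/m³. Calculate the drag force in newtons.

D = 1080 N

CD = 0.0242 + 0.0472 × 0.465² = 0.03441
D = ½ρv²S·CD = ½ × 1.13 × 58² × 16.5 × 0.03441 = 1080 N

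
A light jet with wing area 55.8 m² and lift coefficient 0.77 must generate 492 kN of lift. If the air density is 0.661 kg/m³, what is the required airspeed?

L = ½ρv²S·CL ⇒ v = √(2L/(ρ·S·CL))
v = √(2 × 4.92×10^5 / (0.661 × 55.8 × 0.77)) = √34650 = 186 m/s

v = 186 m/s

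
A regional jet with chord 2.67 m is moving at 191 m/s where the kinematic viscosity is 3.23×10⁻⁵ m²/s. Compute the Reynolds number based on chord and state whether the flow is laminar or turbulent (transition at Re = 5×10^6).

Re = 1.58×10^7 (turbulent)

Re = v·c/ν = 191 × 2.67 / (3.23×10⁻⁵) = 1.58×10^7
Since 1.58×10^7 > 5×10^6, the flow is turbulent.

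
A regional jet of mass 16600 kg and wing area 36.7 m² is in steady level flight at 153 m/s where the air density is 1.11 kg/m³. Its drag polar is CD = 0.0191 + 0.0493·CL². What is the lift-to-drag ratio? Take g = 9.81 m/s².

Weight W = mg = 16600 × 9.81 = 1.6285×10^5 N; in level flight L = W.
q = ½ρv² = ½ × 1.11 × 153² = 12990 Pa.
CL = W/(q·S) = 1.6285×10^5 / (12990 × 36.7) = 0.3415.
CD = 0.0191 + 0.0493 × 0.3415² = 0.02485.
L/D = CL/CD = 0.3415 / 0.02485 = 13.7

L/D = 13.7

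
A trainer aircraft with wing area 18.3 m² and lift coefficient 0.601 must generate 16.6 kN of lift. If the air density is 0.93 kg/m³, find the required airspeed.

L = ½ρv²S·CL ⇒ v = √(2L/(ρ·S·CL))
v = √(2 × 16600 / (0.93 × 18.3 × 0.601)) = √3246 = 57 m/s

v = 57 m/s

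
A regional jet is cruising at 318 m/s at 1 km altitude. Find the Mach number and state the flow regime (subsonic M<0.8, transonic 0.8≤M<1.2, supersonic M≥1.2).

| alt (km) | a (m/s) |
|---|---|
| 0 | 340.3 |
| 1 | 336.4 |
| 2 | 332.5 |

M = 0.945 (transonic)

At 1 km, from the table: a = 336.4 m/s.
M = v/a = 318 / 336.4 = 0.945
M = 0.945 → transonic.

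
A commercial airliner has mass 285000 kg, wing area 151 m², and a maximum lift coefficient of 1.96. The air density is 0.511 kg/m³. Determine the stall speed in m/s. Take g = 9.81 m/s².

Stall occurs when L = W at CL,max. W = mg = 285000 × 9.81 = 2.796×10^6 N.
From L = ½ρV²S·CL,max = W: V_stall = √(2W/(ρSCL,max)) = √(2·2.796×10^6/(0.511·151·1.96))
V_stall = √36970 = 192 m/s

V_stall = 192 m/s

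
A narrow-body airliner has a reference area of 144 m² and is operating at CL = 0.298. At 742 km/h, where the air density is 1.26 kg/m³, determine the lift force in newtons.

L = 1.15×10^6 N

Convert speed: v = 742 km/h ÷ 3.6 = 206.1 m/s.
L = ½ρv²S·CL = ½ × 1.26 × 206.1² × 144 × 0.298 = 1.15×10^6 N ≈ 1150 kN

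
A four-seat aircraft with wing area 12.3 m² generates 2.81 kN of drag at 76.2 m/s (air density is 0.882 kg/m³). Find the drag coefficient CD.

From D = ½ρv²S·CD, rearranging gives CD = 2D/(ρv²S).
CD = 2 × 2810 / (0.882 × 76.2² × 12.3) = 0.0892

CD = 0.0892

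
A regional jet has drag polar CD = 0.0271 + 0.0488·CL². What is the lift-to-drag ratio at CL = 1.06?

L/D = 12.9

CD = 0.0271 + 0.0488 × 1.06² = 0.08193
L/D = CL/CD = 1.06 / 0.08193 = 12.9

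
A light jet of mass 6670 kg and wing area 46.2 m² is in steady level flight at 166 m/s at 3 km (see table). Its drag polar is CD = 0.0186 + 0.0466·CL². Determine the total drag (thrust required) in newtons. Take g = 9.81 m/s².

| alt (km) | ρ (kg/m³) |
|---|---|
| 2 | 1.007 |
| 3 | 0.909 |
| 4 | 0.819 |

At 3 km, from the table: ρ = 0.909 kg/m³.
Weight W = mg = 6670 × 9.81 = 65433 N; in level flight L = W.
q = ½ρv² = ½ × 0.909 × 166² = 12520 Pa.
CL = W/(q·S) = 65433 / (12520 × 46.2) = 0.1131.
CD = 0.0186 + 0.0466 × 0.1131² = 0.0192.
D = q·S·CD = 12520 × 46.2 × 0.0192 = 11110 N

D = 11100 N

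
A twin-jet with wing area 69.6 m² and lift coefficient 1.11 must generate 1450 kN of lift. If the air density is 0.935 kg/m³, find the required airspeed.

v = 200 m/s

L = ½ρv²S·CL ⇒ v = √(2L/(ρ·S·CL))
v = √(2 × 1.45×10^6 / (0.935 × 69.6 × 1.11)) = √40150 = 200 m/s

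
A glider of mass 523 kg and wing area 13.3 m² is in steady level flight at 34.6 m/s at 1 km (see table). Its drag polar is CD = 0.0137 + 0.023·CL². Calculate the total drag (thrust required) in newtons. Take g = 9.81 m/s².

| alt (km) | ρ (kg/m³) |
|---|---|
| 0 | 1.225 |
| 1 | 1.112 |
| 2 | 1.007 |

D = 190 N

At 1 km, from the table: ρ = 1.112 kg/m³.
Level flight ⇒ L = W = m·g = 523 × 9.81 = 5130.6 N.
q = ½ρv² = ½ × 1.112 × 34.6² = 665.6 Pa.
CL = W/(q·S) = 5130.6 / (665.6 × 13.3) = 0.5796.
CD = 0.0137 + 0.023 × 0.5796² = 0.02143.
D = q·S·CD = 665.6 × 13.3 × 0.02143 = 189.7 N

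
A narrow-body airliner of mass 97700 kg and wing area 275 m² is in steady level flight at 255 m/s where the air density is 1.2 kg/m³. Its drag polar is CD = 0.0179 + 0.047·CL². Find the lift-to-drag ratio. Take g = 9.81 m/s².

L/D = 4.89

Weight W = mg = 97700 × 9.81 = 9.5844×10^5 N; in level flight L = W.
Dynamic pressure q = 0.5 × 1.2 × 255² = 39020 Pa.
Required CL = L/(qS) = 9.5844×10^5/(39020·275) = 0.08933.
CD = 0.0179 + 0.047 × 0.08933² = 0.01828.
L/D = CL/CD = 0.08933 / 0.01828 = 4.89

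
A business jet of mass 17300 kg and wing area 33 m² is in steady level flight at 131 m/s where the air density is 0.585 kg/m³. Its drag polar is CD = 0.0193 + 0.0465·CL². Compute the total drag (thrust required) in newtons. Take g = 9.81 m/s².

In steady level flight, lift balances weight: W = mg = 17300 × 9.81 = 1.6971×10^5 N.
q = ½ρv² = ½ × 0.585 × 131² = 5020 Pa.
Required CL = L/(qS) = 1.6971×10^5/(5020·33) = 1.025.
CD = 0.0193 + 0.0465 × 1.025² = 0.06811.
D = q·S·CD = 5020 × 33 × 0.06811 = 11280 N

D = 11300 N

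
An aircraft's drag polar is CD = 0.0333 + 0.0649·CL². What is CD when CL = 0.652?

CD = 0.0333 + 0.0649 × 0.652² = 0.0333 + 0.02759 = 0.0609

CD = 0.0609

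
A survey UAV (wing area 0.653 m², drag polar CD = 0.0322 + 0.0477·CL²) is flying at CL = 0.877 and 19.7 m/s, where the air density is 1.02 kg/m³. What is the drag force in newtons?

CD = 0.0322 + 0.0477 × 0.877² = 0.06889
D = ½ρv²S·CD = ½ × 1.02 × 19.7² × 0.653 × 0.06889 = 8.9 N

D = 8.9 N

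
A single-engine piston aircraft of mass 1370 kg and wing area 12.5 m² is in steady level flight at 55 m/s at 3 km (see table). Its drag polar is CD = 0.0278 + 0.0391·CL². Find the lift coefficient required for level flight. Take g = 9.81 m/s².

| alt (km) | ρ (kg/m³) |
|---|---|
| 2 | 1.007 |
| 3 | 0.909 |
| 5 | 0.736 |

At 3 km, from the table: ρ = 0.909 kg/m³.
In steady level flight, lift balances weight: W = mg = 1370 × 9.81 = 13440 N.
q = ½ρv² = ½ × 0.909 × 55² = 1375 Pa.
Required CL = L/(qS) = 13440/(1375·12.5) = 0.782.

CL = 0.782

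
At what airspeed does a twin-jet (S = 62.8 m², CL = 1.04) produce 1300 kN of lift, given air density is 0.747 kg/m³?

v = 231 m/s

L = ½ρv²S·CL ⇒ v = √(2L/(ρ·S·CL))
v = √(2 × 1.3×10^6 / (0.747 × 62.8 × 1.04)) = √53290 = 231 m/s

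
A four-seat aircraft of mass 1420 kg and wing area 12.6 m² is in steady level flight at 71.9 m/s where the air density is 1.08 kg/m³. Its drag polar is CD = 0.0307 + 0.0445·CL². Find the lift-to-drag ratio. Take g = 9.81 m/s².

Level flight ⇒ L = W = m·g = 1420 × 9.81 = 13930 N.
Dynamic pressure q = 0.5 × 1.08 × 71.9² = 2792 Pa.
Required CL = L/(qS) = 13930/(2792·12.6) = 0.396.
CD = 0.0307 + 0.0445 × 0.396² = 0.03768.
L/D = CL/CD = 0.396 / 0.03768 = 10.5

L/D = 10.5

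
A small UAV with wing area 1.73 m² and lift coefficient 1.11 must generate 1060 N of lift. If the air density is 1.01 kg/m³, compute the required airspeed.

v = 33.1 m/s

L = ½ρv²S·CL ⇒ v = √(2L/(ρ·S·CL))
v = √(2 × 1060 / (1.01 × 1.73 × 1.11)) = √1093 = 33.1 m/s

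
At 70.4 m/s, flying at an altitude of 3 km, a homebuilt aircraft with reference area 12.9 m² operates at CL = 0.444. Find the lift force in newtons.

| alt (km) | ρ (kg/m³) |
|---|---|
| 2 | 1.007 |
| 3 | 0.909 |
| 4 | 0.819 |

L = 12900 N

At 3 km, from the table: ρ = 0.909 kg/m³.
Dynamic pressure q = ½ρv² = ½ × 0.909 × 70.4² = 2253 Pa.
L = q·S·CL = 2253 × 12.9 × 0.444 = 12900 N ≈ 12.9 kN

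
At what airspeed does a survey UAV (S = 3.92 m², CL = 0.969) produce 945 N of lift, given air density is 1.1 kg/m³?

v = 21.3 m/s

L = ½ρv²S·CL ⇒ v = √(2L/(ρ·S·CL))
v = √(2 × 945 / (1.1 × 3.92 × 0.969)) = √452.3 = 21.3 m/s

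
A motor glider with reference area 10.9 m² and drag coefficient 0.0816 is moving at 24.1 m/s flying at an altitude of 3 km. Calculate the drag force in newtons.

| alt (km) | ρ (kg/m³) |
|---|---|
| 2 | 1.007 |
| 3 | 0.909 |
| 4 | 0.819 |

At 3 km, from the table: ρ = 0.909 kg/m³.
Dynamic pressure q = ½ρv² = ½ × 0.909 × 24.1² = 264 Pa.
D = q·S·CD = 264 × 10.9 × 0.0816 = 235 N

D = 235 N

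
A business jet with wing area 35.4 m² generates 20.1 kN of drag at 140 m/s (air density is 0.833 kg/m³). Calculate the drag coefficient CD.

CD = 0.0696

From D = ½ρv²S·CD, rearranging gives CD = 2D/(ρv²S).
CD = 2 × 20100 / (0.833 × 140² × 35.4) = 0.0696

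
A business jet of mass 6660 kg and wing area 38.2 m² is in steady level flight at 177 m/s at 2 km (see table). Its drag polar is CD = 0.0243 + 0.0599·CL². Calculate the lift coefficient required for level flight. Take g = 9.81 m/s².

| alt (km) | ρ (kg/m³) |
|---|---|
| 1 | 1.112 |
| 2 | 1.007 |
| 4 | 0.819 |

At 2 km, from the table: ρ = 1.007 kg/m³.
In steady level flight, lift balances weight: W = mg = 6660 × 9.81 = 65335 N.
q = ½ρv² = ½ × 1.007 × 177² = 15770 Pa.
Required CL = L/(qS) = 65335/(15770·38.2) = 0.1084.

CL = 0.108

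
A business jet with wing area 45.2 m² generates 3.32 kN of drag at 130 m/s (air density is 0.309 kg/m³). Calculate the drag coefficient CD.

From D = ½ρv²S·CD, rearranging gives CD = 2D/(ρv²S).
CD = 2 × 3320 / (0.309 × 130² × 45.2) = 0.0281

CD = 0.0281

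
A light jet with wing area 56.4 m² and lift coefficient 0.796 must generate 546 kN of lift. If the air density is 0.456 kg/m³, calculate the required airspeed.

L = ½ρv²S·CL ⇒ v = √(2L/(ρ·S·CL))
v = √(2 × 5.46×10^5 / (0.456 × 56.4 × 0.796)) = √53340 = 231 m/s

v = 231 m/s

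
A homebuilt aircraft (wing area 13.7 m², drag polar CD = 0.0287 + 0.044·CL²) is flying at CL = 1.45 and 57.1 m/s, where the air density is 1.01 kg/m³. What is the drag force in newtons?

CD = 0.0287 + 0.044 × 1.45² = 0.1212
D = ½ρv²S·CD = ½ × 1.01 × 57.1² × 13.7 × 0.1212 = 2730 N

D = 2730 N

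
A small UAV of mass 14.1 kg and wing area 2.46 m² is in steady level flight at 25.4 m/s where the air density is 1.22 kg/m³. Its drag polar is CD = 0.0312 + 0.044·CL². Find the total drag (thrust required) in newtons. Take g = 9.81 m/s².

Level flight ⇒ L = W = m·g = 14.1 × 9.81 = 138.32 N.
q = ½ρv² = ½ × 1.22 × 25.4² = 393.5 Pa.
CL = 2W/(ρv²S) = 2×138.32/(1.22×25.4²×2.46) = 0.1429.
CD = 0.0312 + 0.044 × 0.1429² = 0.0321.
D = q·S·CD = 393.5 × 2.46 × 0.0321 = 31.08 N

D = 31.1 N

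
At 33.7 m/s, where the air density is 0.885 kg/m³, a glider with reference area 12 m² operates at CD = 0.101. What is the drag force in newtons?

D = 609 N

Dynamic pressure q = ½ρv² = ½ × 0.885 × 33.7² = 502.5 Pa.
D = q·S·CD = 502.5 × 12 × 0.101 = 609 N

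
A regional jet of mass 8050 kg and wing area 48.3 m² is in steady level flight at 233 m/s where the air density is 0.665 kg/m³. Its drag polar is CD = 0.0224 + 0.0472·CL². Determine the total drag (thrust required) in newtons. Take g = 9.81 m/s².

D = 19900 N

Level flight ⇒ L = W = m·g = 8050 × 9.81 = 78970 N.
Dynamic pressure q = 0.5 × 0.665 × 233² = 18050 Pa.
CL = 2W/(ρv²S) = 2×78970/(0.665×233²×48.3) = 0.09058.
CD = 0.0224 + 0.0472 × 0.09058² = 0.02279.
D = q·S·CD = 18050 × 48.3 × 0.02279 = 19870 N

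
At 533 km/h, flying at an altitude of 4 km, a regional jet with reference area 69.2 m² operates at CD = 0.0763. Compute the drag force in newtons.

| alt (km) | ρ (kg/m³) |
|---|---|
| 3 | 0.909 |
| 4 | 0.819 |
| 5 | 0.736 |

At 4 km, from the table: ρ = 0.819 kg/m³.
Convert speed: v = 533 km/h ÷ 3.6 = 148.1 m/s.
Dynamic pressure q = ½ρv² = ½ × 0.819 × 148.1² = 8976 Pa.
D = q·S·CD = 8976 × 69.2 × 0.0763 = 47400 N ≈ 47.4 kN

D = 47400 N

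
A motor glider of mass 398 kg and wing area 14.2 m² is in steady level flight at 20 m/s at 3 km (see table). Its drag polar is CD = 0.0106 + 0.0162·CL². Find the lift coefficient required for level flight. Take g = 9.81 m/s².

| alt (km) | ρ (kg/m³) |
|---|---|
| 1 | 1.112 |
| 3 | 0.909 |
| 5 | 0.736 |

CL = 1.51

At 3 km, from the table: ρ = 0.909 kg/m³.
Weight W = mg = 398 × 9.81 = 3904.4 N; in level flight L = W.
q = ½ρv² = ½ × 0.909 × 20² = 181.8 Pa.
CL = W/(q·S) = 3904.4 / (181.8 × 14.2) = 1.512.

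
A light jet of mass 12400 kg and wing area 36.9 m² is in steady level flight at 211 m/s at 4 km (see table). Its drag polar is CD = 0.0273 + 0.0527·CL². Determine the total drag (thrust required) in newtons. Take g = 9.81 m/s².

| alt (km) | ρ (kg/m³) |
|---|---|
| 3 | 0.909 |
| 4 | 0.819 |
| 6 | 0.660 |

D = 19500 N

At 4 km, from the table: ρ = 0.819 kg/m³.
In steady level flight, lift balances weight: W = mg = 12400 × 9.81 = 1.2164×10^5 N.
q = ½ρv² = ½ × 0.819 × 211² = 18230 Pa.
CL = W/(q·S) = 1.2164×10^5 / (18230 × 36.9) = 0.1808.
CD = 0.0273 + 0.0527 × 0.1808² = 0.02902.
D = q·S·CD = 18230 × 36.9 × 0.02902 = 19520 N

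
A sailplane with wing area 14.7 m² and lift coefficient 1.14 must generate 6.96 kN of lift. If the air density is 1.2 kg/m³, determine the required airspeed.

L = ½ρv²S·CL ⇒ v = √(2L/(ρ·S·CL))
v = √(2 × 6960 / (1.2 × 14.7 × 1.14)) = √692.2 = 26.3 m/s

v = 26.3 m/s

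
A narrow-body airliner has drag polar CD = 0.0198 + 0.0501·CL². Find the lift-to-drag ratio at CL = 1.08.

CD = 0.0198 + 0.0501 × 1.08² = 0.07824
L/D = CL/CD = 1.08 / 0.07824 = 13.8

L/D = 13.8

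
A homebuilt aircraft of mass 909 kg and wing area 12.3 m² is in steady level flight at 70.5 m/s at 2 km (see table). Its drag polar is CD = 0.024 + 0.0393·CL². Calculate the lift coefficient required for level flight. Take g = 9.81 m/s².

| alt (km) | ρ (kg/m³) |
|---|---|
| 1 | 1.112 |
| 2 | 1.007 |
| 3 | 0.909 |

CL = 0.29

At 2 km, from the table: ρ = 1.007 kg/m³.
In steady level flight, lift balances weight: W = mg = 909 × 9.81 = 8917.3 N.
q = ½ρv² = ½ × 1.007 × 70.5² = 2503 Pa.
CL = W/(q·S) = 8917.3 / (2503 × 12.3) = 0.2897.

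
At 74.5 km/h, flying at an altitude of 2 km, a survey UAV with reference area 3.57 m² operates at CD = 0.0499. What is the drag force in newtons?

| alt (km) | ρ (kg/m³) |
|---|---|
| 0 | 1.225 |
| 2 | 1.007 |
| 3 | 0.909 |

At 2 km, from the table: ρ = 1.007 kg/m³.
Convert speed: v = 74.5 km/h ÷ 3.6 = 20.69 m/s.
D = ½ρv²S·CD = ½ × 1.007 × 20.69² × 3.57 × 0.0499 = 38.4 N

D = 38.4 N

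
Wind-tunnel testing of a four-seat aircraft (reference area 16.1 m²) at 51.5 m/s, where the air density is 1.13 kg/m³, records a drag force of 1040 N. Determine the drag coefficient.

From D = ½ρv²S·CD, rearranging gives CD = 2D/(ρv²S).
CD = 2 × 1040 / (1.13 × 51.5² × 16.1) = 0.0431

CD = 0.0431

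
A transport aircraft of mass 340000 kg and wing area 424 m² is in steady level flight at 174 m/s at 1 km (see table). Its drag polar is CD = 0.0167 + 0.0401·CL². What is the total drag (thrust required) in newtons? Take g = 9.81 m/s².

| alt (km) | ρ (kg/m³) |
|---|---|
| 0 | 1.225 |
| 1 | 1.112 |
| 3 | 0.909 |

D = 1.82×10^5 N

At 1 km, from the table: ρ = 1.112 kg/m³.
Weight W = mg = 340000 × 9.81 = 3.3354×10^6 N; in level flight L = W.
Dynamic pressure q = 0.5 × 1.112 × 174² = 16830 Pa.
CL = 2W/(ρv²S) = 2×3.3354×10^6/(1.112×174²×424) = 0.4673.
CD = 0.0167 + 0.0401 × 0.4673² = 0.02546.
D = q·S·CD = 16830 × 424 × 0.02546 = 1.817×10^5 N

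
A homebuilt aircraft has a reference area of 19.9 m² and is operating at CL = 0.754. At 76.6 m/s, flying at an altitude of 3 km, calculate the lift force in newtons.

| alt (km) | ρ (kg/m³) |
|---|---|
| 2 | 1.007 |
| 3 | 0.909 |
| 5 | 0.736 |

L = 40000 N

At 3 km, from the table: ρ = 0.909 kg/m³.
L = ½ρv²S·CL = ½ × 0.909 × 76.6² × 19.9 × 0.754 = 40000 N ≈ 40 kN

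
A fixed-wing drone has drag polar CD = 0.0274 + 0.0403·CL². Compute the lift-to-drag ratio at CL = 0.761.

L/D = 15

CD = 0.0274 + 0.0403 × 0.761² = 0.05074
L/D = CL/CD = 0.761 / 0.05074 = 15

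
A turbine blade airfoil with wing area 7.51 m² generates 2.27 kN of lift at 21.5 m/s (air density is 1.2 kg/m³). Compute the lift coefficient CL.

CL = 1.09

From L = ½ρv²S·CL, rearranging gives CL = 2L/(ρv²S).
CL = 2 × 2270 / (1.2 × 21.5² × 7.51) = 1.09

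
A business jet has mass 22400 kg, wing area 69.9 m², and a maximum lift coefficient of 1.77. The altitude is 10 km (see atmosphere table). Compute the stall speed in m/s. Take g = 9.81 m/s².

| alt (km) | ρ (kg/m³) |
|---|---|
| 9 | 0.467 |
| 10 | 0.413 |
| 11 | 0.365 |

V_stall = 92.7 m/s

At 10 km, from the table: ρ = 0.413 kg/m³.
Weight W = mg = 22400 × 9.81 = 2.197×10^5 N.
V_stall = √(2W/(ρ·S·CL,max)) = √(2 × 2.197×10^5 / (0.413 × 69.9 × 1.77))
V_stall = √8601 = 92.7 m/s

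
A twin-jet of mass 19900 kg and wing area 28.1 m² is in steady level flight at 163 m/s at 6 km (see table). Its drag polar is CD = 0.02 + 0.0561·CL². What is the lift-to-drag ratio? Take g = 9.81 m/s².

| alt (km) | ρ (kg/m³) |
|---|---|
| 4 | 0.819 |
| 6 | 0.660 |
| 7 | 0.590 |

At 6 km, from the table: ρ = 0.660 kg/m³.
In steady level flight, lift balances weight: W = mg = 19900 × 9.81 = 1.9522×10^5 N.
q = ½ρv² = ½ × 0.66 × 163² = 8768 Pa.
CL = 2W/(ρv²S) = 2×1.9522×10^5/(0.66×163²×28.1) = 0.7924.
CD = 0.02 + 0.0561 × 0.7924² = 0.05522.
L/D = CL/CD = 0.7924 / 0.05522 = 14.3

L/D = 14.3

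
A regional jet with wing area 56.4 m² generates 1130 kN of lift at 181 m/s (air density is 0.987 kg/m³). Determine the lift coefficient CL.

CL = 1.24

From L = ½ρv²S·CL, rearranging gives CL = 2L/(ρv²S).
CL = 2 × 1.13×10^6 / (0.987 × 181² × 56.4) = 1.24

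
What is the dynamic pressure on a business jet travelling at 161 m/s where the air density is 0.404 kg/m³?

q = 5240 Pa

q = ½ρv² = ½ × 0.404 × 161² = 5240 Pa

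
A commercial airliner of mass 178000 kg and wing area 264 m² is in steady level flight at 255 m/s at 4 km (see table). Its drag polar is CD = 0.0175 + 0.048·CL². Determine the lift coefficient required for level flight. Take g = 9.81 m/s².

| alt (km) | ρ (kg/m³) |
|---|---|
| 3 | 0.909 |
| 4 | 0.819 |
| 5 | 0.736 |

CL = 0.248

At 4 km, from the table: ρ = 0.819 kg/m³.
In steady level flight, lift balances weight: W = mg = 178000 × 9.81 = 1.7462×10^6 N.
Dynamic pressure q = 0.5 × 0.819 × 255² = 26630 Pa.
CL = 2W/(ρv²S) = 2×1.7462×10^6/(0.819×255²×264) = 0.2484.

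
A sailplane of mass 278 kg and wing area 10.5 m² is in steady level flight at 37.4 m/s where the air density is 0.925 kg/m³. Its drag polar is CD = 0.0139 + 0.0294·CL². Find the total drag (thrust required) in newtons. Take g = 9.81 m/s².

Level flight ⇒ L = W = m·g = 278 × 9.81 = 2727.2 N.
q = ½ρv² = ½ × 0.925 × 37.4² = 646.9 Pa.
CL = W/(q·S) = 2727.2 / (646.9 × 10.5) = 0.4015.
CD = 0.0139 + 0.0294 × 0.4015² = 0.01864.
D = q·S·CD = 646.9 × 10.5 × 0.01864 = 126.6 N

D = 127 N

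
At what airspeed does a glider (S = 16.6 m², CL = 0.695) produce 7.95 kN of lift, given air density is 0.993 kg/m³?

v = 37.3 m/s

L = ½ρv²S·CL ⇒ v = √(2L/(ρ·S·CL))
v = √(2 × 7950 / (0.993 × 16.6 × 0.695)) = √1388 = 37.3 m/s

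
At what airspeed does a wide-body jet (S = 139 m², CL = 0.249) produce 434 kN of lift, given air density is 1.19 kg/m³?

v = 145 m/s

L = ½ρv²S·CL ⇒ v = √(2L/(ρ·S·CL))
v = √(2 × 4.34×10^5 / (1.19 × 139 × 0.249)) = √21070 = 145 m/s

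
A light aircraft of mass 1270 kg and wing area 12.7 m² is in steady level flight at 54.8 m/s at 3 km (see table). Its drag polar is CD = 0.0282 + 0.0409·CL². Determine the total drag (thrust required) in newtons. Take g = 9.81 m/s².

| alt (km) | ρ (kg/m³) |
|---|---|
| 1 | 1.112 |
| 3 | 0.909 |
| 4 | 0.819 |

D = 855 N

At 3 km, from the table: ρ = 0.909 kg/m³.
Level flight ⇒ L = W = m·g = 1270 × 9.81 = 12459 N.
Dynamic pressure q = 0.5 × 0.909 × 54.8² = 1365 Pa.
CL = W/(q·S) = 12459 / (1365 × 12.7) = 0.7187.
CD = 0.0282 + 0.0409 × 0.7187² = 0.04933.
D = q·S·CD = 1365 × 12.7 × 0.04933 = 855.1 N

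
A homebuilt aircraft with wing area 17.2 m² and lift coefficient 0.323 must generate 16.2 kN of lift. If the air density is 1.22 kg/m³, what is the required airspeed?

v = 69.1 m/s

L = ½ρv²S·CL ⇒ v = √(2L/(ρ·S·CL))
v = √(2 × 16200 / (1.22 × 17.2 × 0.323)) = √4780 = 69.1 m/s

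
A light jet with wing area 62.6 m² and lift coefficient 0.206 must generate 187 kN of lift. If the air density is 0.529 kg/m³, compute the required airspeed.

v = 234 m/s

L = ½ρv²S·CL ⇒ v = √(2L/(ρ·S·CL))
v = √(2 × 1.87×10^5 / (0.529 × 62.6 × 0.206)) = √54820 = 234 m/s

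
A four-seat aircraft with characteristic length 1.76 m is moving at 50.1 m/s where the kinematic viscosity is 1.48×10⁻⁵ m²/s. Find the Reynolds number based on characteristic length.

Re = v·c/ν = 50.1 × 1.76 / (1.48×10⁻⁵) = 5.96×10^6

Re = 5.96×10^6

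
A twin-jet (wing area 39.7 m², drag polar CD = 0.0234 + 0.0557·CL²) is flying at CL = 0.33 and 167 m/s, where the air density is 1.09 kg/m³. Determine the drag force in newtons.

D = 17800 N

CD = 0.0234 + 0.0557 × 0.33² = 0.02947
D = ½ρv²S·CD = ½ × 1.09 × 167² × 39.7 × 0.02947 = 17800 N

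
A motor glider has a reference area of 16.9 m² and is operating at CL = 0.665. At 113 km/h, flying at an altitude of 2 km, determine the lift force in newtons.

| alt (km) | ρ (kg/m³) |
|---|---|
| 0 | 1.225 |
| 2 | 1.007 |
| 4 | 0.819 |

L = 5580 N

At 2 km, from the table: ρ = 1.007 kg/m³.
Convert speed: v = 113 km/h ÷ 3.6 = 31.39 m/s.
Dynamic pressure q = ½ρv² = ½ × 1.007 × 31.39² = 496.1 Pa.
L = q·S·CL = 496.1 × 16.9 × 0.665 = 5580 N ≈ 5.58 kN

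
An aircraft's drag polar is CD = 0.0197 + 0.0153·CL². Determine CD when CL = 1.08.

CD = 0.0197 + 0.0153 × 1.08² = 0.0197 + 0.01785 = 0.0375

CD = 0.0375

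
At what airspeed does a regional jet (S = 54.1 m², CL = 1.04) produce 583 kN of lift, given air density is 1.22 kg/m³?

v = 130 m/s

L = ½ρv²S·CL ⇒ v = √(2L/(ρ·S·CL))
v = √(2 × 5.83×10^5 / (1.22 × 54.1 × 1.04)) = √16990 = 130 m/s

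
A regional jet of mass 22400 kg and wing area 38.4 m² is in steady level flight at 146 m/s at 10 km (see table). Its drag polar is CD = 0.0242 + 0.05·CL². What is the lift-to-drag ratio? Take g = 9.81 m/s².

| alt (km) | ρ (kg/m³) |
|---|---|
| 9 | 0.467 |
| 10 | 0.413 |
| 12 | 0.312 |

At 10 km, from the table: ρ = 0.413 kg/m³.
In steady level flight, lift balances weight: W = mg = 22400 × 9.81 = 2.1974×10^5 N.
q = ½ρv² = ½ × 0.413 × 146² = 4402 Pa.
CL = 2W/(ρv²S) = 2×2.1974×10^5/(0.413×146²×38.4) = 1.3.
CD = 0.0242 + 0.05 × 1.3² = 0.1087.
L/D = CL/CD = 1.3 / 0.1087 = 12

L/D = 12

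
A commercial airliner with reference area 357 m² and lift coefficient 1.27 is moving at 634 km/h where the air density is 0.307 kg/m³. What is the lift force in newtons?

L = 2.16×10^6 N

Convert speed: v = 634 km/h ÷ 3.6 = 176.1 m/s.
Dynamic pressure q = ½ρv² = ½ × 0.307 × 176.1² = 4761 Pa.
L = q·S·CL = 4761 × 357 × 1.27 = 2.16×10^6 N ≈ 2160 kN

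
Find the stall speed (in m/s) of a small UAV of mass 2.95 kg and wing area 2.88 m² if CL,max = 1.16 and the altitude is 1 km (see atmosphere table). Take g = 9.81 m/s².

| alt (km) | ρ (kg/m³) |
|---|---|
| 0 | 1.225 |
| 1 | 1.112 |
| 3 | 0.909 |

At 1 km, from the table: ρ = 1.112 kg/m³.
At stall, lift equals weight: L = W = m·g = 2.95 × 9.81 = 28.94 N.
V_stall = √(2W/(ρ·S·CL,max)) = √(2 × 28.94 / (1.112 × 2.88 × 1.16))
V_stall = √15.58 = 3.95 m/s

V_stall = 3.95 m/s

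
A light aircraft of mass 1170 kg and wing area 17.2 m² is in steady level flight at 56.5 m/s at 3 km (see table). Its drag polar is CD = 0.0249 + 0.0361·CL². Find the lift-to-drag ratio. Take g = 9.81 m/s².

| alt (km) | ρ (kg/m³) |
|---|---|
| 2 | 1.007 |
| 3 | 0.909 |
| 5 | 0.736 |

At 3 km, from the table: ρ = 0.909 kg/m³.
In steady level flight, lift balances weight: W = mg = 1170 × 9.81 = 11478 N.
Dynamic pressure q = 0.5 × 0.909 × 56.5² = 1451 Pa.
CL = W/(q·S) = 11478 / (1451 × 17.2) = 0.4599.
CD = 0.0249 + 0.0361 × 0.4599² = 0.03254.
L/D = CL/CD = 0.4599 / 0.03254 = 14.1

L/D = 14.1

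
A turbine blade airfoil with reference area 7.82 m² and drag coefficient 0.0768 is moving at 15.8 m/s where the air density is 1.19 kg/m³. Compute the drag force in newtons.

D = 89.2 N

Dynamic pressure q = ½ρv² = ½ × 1.19 × 15.8² = 148.5 Pa.
D = q·S·CD = 148.5 × 7.82 × 0.0768 = 89.2 N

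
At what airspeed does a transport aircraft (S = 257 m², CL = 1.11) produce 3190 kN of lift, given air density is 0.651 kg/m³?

L = ½ρv²S·CL ⇒ v = √(2L/(ρ·S·CL))
v = √(2 × 3.19×10^6 / (0.651 × 257 × 1.11)) = √34350 = 185 m/s

v = 185 m/s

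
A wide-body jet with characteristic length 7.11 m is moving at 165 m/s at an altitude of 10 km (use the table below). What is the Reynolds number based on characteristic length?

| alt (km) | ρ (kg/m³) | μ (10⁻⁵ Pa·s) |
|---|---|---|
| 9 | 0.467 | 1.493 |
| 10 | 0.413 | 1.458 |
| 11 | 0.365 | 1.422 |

At 10 km, from the table: ρ = 0.413 kg/m³, μ = 1.458×10⁻⁵ Pa·s.
Re = ρ·v·c/μ = 0.413 × 165 × 7.11 / (1.458×10⁻⁵) = 3.32×10^7

Re = 3.32×10^7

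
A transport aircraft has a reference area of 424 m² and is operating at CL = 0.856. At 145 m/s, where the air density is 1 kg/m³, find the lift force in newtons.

Dynamic pressure q = ½ρv² = ½ × 1 × 145² = 10510 Pa.
L = q·S·CL = 10510 × 424 × 0.856 = 3.82×10^6 N ≈ 3820 kN

L = 3.82×10^6 N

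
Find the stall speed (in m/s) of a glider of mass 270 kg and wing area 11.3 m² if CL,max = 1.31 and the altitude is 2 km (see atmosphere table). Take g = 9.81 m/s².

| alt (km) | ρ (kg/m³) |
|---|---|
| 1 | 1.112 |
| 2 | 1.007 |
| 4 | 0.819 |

V_stall = 18.9 m/s

At 2 km, from the table: ρ = 1.007 kg/m³.
Weight W = mg = 270 × 9.81 = 2649 N.
V_stall = √(2W/(ρ·S·CL,max)) = √(2 × 2649 / (1.007 × 11.3 × 1.31))
V_stall = √355.4 = 18.9 m/s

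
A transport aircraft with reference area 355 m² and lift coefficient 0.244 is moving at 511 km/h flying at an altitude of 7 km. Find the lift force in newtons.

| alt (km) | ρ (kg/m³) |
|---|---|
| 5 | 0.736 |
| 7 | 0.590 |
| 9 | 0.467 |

At 7 km, from the table: ρ = 0.590 kg/m³.
Convert speed: v = 511 km/h ÷ 3.6 = 141.9 m/s.
L = ½ρv²S·CL = ½ × 0.59 × 141.9² × 355 × 0.244 = 5.15×10^5 N ≈ 515 kN

L = 5.15×10^5 N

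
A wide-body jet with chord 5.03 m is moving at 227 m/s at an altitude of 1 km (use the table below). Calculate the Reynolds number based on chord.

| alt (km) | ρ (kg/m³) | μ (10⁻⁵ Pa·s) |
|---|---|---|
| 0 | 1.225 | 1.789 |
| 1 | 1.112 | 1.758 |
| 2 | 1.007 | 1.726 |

At 1 km, from the table: ρ = 1.112 kg/m³, μ = 1.758×10⁻⁵ Pa·s.
Re = ρ·v·c/μ = 1.112 × 227 × 5.03 / (1.758×10⁻⁵) = 7.22×10^7

Re = 7.22×10^7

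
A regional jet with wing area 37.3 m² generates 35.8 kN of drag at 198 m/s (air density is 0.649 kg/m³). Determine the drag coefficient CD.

CD = 0.0754

From D = ½ρv²S·CD, rearranging gives CD = 2D/(ρv²S).
CD = 2 × 35800 / (0.649 × 198² × 37.3) = 0.0754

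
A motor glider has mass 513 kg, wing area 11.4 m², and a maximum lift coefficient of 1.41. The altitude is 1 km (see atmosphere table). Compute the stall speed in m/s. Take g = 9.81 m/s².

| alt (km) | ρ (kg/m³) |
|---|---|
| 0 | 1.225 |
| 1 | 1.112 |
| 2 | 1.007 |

V_stall = 23.7 m/s

At 1 km, from the table: ρ = 1.112 kg/m³.
At stall, lift equals weight: L = W = m·g = 513 × 9.81 = 5033 N.
From L = ½ρV²S·CL,max = W: V_stall = √(2W/(ρSCL,max)) = √(2·5033/(1.112·11.4·1.41))
V_stall = √563.1 = 23.7 m/s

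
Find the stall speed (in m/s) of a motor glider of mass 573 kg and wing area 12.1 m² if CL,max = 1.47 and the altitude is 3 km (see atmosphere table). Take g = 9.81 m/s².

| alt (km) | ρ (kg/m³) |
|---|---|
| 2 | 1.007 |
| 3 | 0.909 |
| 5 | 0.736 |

At 3 km, from the table: ρ = 0.909 kg/m³.
Weight W = mg = 573 × 9.81 = 5621 N.
V_stall = √(2W/(ρ·S·CL,max)) = √(2 × 5621 / (0.909 × 12.1 × 1.47))
V_stall = √695.3 = 26.4 m/s

V_stall = 26.4 m/s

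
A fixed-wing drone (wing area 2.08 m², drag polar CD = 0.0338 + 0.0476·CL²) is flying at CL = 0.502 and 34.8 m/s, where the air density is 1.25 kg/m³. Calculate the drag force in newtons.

CD = 0.0338 + 0.0476 × 0.502² = 0.0458
D = ½ρv²S·CD = ½ × 1.25 × 34.8² × 2.08 × 0.0458 = 72.1 N

D = 72.1 N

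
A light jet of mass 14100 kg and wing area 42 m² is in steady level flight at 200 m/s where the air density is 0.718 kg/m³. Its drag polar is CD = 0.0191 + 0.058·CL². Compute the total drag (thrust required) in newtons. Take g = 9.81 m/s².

D = 13400 N

Level flight ⇒ L = W = m·g = 14100 × 9.81 = 1.3832×10^5 N.
q = ½ρv² = ½ × 0.718 × 200² = 14360 Pa.
Required CL = L/(qS) = 1.3832×10^5/(14360·42) = 0.2293.
CD = 0.0191 + 0.058 × 0.2293² = 0.02215.
D = q·S·CD = 14360 × 42 × 0.02215 = 13360 N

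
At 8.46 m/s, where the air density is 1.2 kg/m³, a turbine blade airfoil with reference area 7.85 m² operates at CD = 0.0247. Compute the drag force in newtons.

D = 8.33 N

Dynamic pressure q = ½ρv² = ½ × 1.2 × 8.46² = 42.94 Pa.
D = q·S·CD = 42.94 × 7.85 × 0.0247 = 8.33 N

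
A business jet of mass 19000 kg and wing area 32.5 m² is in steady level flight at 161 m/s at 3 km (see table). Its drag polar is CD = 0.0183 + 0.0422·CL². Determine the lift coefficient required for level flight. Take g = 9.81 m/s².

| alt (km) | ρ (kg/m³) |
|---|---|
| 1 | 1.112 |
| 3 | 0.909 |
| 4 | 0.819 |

CL = 0.487

At 3 km, from the table: ρ = 0.909 kg/m³.
Level flight ⇒ L = W = m·g = 19000 × 9.81 = 1.8639×10^5 N.
Dynamic pressure q = 0.5 × 0.909 × 161² = 11780 Pa.
CL = W/(q·S) = 1.8639×10^5 / (11780 × 32.5) = 0.4868.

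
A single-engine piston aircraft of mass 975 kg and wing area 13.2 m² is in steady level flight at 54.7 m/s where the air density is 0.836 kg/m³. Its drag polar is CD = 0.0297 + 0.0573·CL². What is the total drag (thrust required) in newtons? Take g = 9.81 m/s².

Level flight ⇒ L = W = m·g = 975 × 9.81 = 9564.8 N.
Dynamic pressure q = 0.5 × 0.836 × 54.7² = 1251 Pa.
CL = W/(q·S) = 9564.8 / (1251 × 13.2) = 0.5794.
CD = 0.0297 + 0.0573 × 0.5794² = 0.04893.
D = q·S·CD = 1251 × 13.2 × 0.04893 = 807.8 N

D = 808 N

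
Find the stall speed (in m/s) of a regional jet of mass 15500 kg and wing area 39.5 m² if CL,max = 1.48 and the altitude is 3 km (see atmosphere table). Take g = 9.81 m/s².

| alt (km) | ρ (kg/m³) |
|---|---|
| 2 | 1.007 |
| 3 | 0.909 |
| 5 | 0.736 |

V_stall = 75.6 m/s

At 3 km, from the table: ρ = 0.909 kg/m³.
Weight W = mg = 15500 × 9.81 = 1.521×10^5 N.
V_stall = √(2W/(ρ·S·CL,max)) = √(2 × 1.521×10^5 / (0.909 × 39.5 × 1.48))
V_stall = √5723 = 75.6 m/s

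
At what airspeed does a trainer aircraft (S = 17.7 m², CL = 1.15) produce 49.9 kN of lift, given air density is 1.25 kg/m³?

v = 62.6 m/s

L = ½ρv²S·CL ⇒ v = √(2L/(ρ·S·CL))
v = √(2 × 49900 / (1.25 × 17.7 × 1.15)) = √3922 = 62.6 m/s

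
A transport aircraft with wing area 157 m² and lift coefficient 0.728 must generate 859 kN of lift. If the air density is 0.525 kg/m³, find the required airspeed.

v = 169 m/s

L = ½ρv²S·CL ⇒ v = √(2L/(ρ·S·CL))
v = √(2 × 8.59×10^5 / (0.525 × 157 × 0.728)) = √28630 = 169 m/s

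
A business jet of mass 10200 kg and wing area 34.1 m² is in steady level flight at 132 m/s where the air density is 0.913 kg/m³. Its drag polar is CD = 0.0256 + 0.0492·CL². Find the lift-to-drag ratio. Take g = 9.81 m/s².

L/D = 11.4

In steady level flight, lift balances weight: W = mg = 10200 × 9.81 = 1.0006×10^5 N.
Dynamic pressure q = 0.5 × 0.913 × 132² = 7954 Pa.
Required CL = L/(qS) = 1.0006×10^5/(7954·34.1) = 0.3689.
CD = 0.0256 + 0.0492 × 0.3689² = 0.0323.
L/D = CL/CD = 0.3689 / 0.0323 = 11.4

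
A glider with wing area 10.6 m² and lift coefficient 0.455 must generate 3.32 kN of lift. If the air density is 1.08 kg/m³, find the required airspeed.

v = 35.7 m/s

L = ½ρv²S·CL ⇒ v = √(2L/(ρ·S·CL))
v = √(2 × 3320 / (1.08 × 10.6 × 0.455)) = √1275 = 35.7 m/s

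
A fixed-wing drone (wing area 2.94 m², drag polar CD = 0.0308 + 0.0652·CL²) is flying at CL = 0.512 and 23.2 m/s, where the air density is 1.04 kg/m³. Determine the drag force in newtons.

D = 39.4 N

CD = 0.0308 + 0.0652 × 0.512² = 0.04789
D = ½ρv²S·CD = ½ × 1.04 × 23.2² × 2.94 × 0.04789 = 39.4 N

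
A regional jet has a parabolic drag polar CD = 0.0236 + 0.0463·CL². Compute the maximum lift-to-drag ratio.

For CD = CD0 + K·CL², (L/D)max occurs at CL* = √(CD0/K) and equals 1/(2√(K·CD0)).
(L/D)max = 1/(2√(0.0463 × 0.0236)) = 1/(2 × 0.03306) = 15.1

(L/D)max = 15.1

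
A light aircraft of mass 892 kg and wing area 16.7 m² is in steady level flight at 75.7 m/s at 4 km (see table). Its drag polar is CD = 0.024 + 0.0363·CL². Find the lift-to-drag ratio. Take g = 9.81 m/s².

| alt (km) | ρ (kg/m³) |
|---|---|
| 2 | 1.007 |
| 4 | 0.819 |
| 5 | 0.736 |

At 4 km, from the table: ρ = 0.819 kg/m³.
Level flight ⇒ L = W = m·g = 892 × 9.81 = 8750.5 N.
Dynamic pressure q = 0.5 × 0.819 × 75.7² = 2347 Pa.
CL = W/(q·S) = 8750.5 / (2347 × 16.7) = 0.2233.
CD = 0.024 + 0.0363 × 0.2233² = 0.02581.
L/D = CL/CD = 0.2233 / 0.02581 = 8.65

L/D = 8.65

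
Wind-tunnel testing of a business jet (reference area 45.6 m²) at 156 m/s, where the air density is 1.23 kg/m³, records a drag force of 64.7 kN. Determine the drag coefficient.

From D = ½ρv²S·CD, rearranging gives CD = 2D/(ρv²S).
CD = 2 × 64700 / (1.23 × 156² × 45.6) = 0.0948

CD = 0.0948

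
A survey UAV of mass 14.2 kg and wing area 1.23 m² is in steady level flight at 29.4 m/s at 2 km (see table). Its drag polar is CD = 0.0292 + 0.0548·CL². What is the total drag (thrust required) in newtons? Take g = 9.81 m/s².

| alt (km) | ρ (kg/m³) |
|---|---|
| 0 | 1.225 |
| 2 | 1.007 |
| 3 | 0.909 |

At 2 km, from the table: ρ = 1.007 kg/m³.
Level flight ⇒ L = W = m·g = 14.2 × 9.81 = 139.3 N.
Dynamic pressure q = 0.5 × 1.007 × 29.4² = 435.2 Pa.
CL = W/(q·S) = 139.3 / (435.2 × 1.23) = 0.2602.
CD = 0.0292 + 0.0548 × 0.2602² = 0.03291.
D = q·S·CD = 435.2 × 1.23 × 0.03291 = 17.62 N

D = 17.6 N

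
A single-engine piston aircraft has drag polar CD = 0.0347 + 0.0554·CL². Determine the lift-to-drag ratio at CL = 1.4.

L/D = 9.77

CD = 0.0347 + 0.0554 × 1.4² = 0.1433
L/D = CL/CD = 1.4 / 0.1433 = 9.77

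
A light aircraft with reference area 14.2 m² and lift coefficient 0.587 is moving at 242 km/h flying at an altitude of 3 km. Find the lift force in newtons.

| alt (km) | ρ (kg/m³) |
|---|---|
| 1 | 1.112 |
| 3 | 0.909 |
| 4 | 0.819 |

L = 17100 N

At 3 km, from the table: ρ = 0.909 kg/m³.
Convert speed: v = 242 km/h ÷ 3.6 = 67.22 m/s.
L = ½ρv²S·CL = ½ × 0.909 × 67.22² × 14.2 × 0.587 = 17100 N ≈ 17.1 kN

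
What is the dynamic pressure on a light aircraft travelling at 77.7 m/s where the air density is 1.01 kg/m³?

q = ½ρv² = ½ × 1.01 × 77.7² = 3050 Pa

q = 3050 Pa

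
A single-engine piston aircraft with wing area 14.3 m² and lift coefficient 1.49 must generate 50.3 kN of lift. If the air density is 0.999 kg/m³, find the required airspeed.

v = 68.7 m/s

L = ½ρv²S·CL ⇒ v = √(2L/(ρ·S·CL))
v = √(2 × 50300 / (0.999 × 14.3 × 1.49)) = √4726 = 68.7 m/s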